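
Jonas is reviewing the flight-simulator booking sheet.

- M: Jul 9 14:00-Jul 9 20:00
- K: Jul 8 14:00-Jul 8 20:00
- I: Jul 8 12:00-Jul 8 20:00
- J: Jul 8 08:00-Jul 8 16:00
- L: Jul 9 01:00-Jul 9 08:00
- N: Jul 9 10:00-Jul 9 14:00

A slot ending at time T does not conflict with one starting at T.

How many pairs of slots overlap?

Two intervals overlap when each starts before the other ends.
Sorted by start: J, I, K, L, N, M.
I starts before J ends → J and I overlap.
K starts before J ends → J and K overlap.
L starts after J ends; J is clear from here.
K starts before I ends → I and K overlap.
L starts after I ends; I is clear from here.
L starts after K ends; K is clear from here.
N starts after L ends; L is clear from here.
M starts exactly when N ends (back-to-back, no overlap).
Overlapping pairs: I & J, I & K, J & K — 3 in total.

3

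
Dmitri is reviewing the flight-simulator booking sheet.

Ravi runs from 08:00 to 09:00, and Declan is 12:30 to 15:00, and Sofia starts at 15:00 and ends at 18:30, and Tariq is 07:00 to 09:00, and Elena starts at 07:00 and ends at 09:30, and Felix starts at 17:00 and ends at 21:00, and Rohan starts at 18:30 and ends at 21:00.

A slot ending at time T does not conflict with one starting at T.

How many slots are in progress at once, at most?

3

Sweep the timeline, counting +1 at each start and −1 at each end (ends before starts at a tie):
07:00 start Elena → 1
07:00 start Tariq → 2
08:00 start Ravi → 3
09:00 end Ravi → 2
09:00 end Tariq → 1
09:30 end Elena → 0
12:30 start Declan → 1
15:00 end Declan → 0
15:00 start Sofia → 1
17:00 start Felix → 2
18:30 end Sofia → 1
18:30 start Rohan → 2
21:00 end Felix → 1
21:00 end Rohan → 0
Peak is 3, at 08:00 (Elena, Ravi, Tariq).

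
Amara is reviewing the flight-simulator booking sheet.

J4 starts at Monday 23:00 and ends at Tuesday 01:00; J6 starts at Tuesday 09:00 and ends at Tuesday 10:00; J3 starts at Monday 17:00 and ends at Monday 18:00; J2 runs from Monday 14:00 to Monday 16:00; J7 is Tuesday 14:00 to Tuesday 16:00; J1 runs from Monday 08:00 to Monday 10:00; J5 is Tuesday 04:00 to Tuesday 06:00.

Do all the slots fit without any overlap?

Sorted by start: J1, J2, J3, J4, J5, J6, J7.
J2 starts after J1 ends — done with J1.
J3 starts after J2 ends — done with J2.
J4 starts after J3 ends — done with J3.
J5 starts after J4 ends — done with J4.
J6 starts after J5 ends — done with J5.
J7 starts after J6 ends.
Every pair is clear; the schedule has no overlaps.

Yes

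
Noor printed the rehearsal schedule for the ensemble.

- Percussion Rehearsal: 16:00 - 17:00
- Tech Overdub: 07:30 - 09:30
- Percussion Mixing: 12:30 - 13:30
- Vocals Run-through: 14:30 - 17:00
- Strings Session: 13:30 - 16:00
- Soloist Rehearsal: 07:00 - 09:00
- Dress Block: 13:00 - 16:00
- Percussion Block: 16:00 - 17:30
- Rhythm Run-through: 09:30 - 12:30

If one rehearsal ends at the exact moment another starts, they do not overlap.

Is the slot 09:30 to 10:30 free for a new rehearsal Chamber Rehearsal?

No — it overlaps Rhythm Run-through

Soloist Rehearsal: ends 09:00 at or before Chamber Rehearsal starts 09:30 → clear.
Tech Overdub: ends 09:30 at or before Chamber Rehearsal starts 09:30 → clear.
Rhythm Run-through: starts 09:30 before Chamber Rehearsal ends 10:30, and ends 12:30 after Chamber Rehearsal starts 09:30 → overlap.
Percussion Mixing: starts 12:30 at or after Chamber Rehearsal ends 10:30 → clear.
Dress Block: starts 13:00 at or after Chamber Rehearsal ends 10:30 → clear.
Strings Session: starts 13:30 at or after Chamber Rehearsal ends 10:30 → clear.
Vocals Run-through: starts 14:30 at or after Chamber Rehearsal ends 10:30 → clear.
Percussion Rehearsal: starts 16:00 at or after Chamber Rehearsal ends 10:30 → clear.
Percussion Block: starts 16:00 at or after Chamber Rehearsal ends 10:30 → clear.
Chamber Rehearsal overlaps Rhythm Run-through.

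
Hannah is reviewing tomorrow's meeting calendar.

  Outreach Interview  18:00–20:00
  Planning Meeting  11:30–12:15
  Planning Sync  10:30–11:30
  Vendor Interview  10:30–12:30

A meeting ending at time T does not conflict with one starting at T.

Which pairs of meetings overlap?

Planning Meeting & Vendor Interview, Planning Sync & Vendor Interview

Check each pair: they overlap iff neither finishes before the other starts.
Sorted by start: Vendor Interview, Planning Sync, Planning Meeting, Outreach Interview.
Planning Sync starts before Vendor Interview ends → Vendor Interview and Planning Sync overlap.
Planning Meeting starts before Vendor Interview ends → Vendor Interview and Planning Meeting overlap.
Outreach Interview starts after Vendor Interview ends.
Planning Meeting starts exactly when Planning Sync ends (back-to-back, no overlap), so Planning Sync has no further overlaps.
Outreach Interview starts after Planning Meeting ends.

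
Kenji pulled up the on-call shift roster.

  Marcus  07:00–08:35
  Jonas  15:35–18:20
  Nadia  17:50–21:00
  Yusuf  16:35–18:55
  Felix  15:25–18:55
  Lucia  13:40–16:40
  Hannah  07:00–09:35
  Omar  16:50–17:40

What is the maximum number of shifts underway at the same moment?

4

Sweep the timeline, counting +1 at each start and −1 at each end (ends before starts at a tie):
07:00 start Hannah → 1
07:00 start Marcus → 2
08:35 end Marcus → 1
09:35 end Hannah → 0
13:40 start Lucia → 1
15:25 start Felix → 2
15:35 start Jonas → 3
16:35 start Yusuf → 4
16:40 end Lucia → 3
16:50 start Omar → 4
17:40 end Omar → 3
17:50 start Nadia → 4
18:20 end Jonas → 3
18:55 end Felix → 2
18:55 end Yusuf → 1
21:00 end Nadia → 0
Peak is 4, at 16:35 (Felix, Jonas, Lucia, Yusuf).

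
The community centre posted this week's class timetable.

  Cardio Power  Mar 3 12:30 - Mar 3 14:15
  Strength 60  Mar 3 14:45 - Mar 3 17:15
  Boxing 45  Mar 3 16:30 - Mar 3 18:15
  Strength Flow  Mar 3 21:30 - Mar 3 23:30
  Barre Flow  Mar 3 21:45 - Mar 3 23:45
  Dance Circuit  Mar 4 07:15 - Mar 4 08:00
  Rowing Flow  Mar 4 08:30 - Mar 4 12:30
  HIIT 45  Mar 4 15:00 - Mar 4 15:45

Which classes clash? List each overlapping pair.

Sorted by start: Cardio Power, Strength 60, Boxing 45, Strength Flow, Barre Flow, Dance Circuit, Rowing Flow, HIIT 45.
Strength 60 starts after Cardio Power ends, so Cardio Power has no further overlaps.
Boxing 45 starts before Strength 60 ends → Strength 60 and Boxing 45 overlap.
Strength Flow starts after Strength 60 ends, so Strength 60 has no further overlaps.
Strength Flow starts after Boxing 45 ends, so Boxing 45 has no further overlaps.
Barre Flow starts before Strength Flow ends → Strength Flow and Barre Flow overlap.
Dance Circuit starts after Strength Flow ends, so Strength Flow has no further overlaps.
Dance Circuit starts after Barre Flow ends, so Barre Flow has no further overlaps.
Rowing Flow starts after Dance Circuit ends, so Dance Circuit has no further overlaps.
HIIT 45 starts after Rowing Flow ends.

Barre Flow & Strength Flow, Boxing 45 & Strength 60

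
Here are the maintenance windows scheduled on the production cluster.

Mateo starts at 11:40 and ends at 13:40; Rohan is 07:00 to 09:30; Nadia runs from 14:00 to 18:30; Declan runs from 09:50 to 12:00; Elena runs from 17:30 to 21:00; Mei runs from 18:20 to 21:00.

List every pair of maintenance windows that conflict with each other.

Sorted by start: Rohan, Declan, Mateo, Nadia, Elena, Mei.
Declan starts after Rohan ends, so Rohan has no further overlaps.
Mateo starts before Declan ends → Declan and Mateo overlap.
Nadia starts after Declan ends, so Declan has no further overlaps.
Nadia starts after Mateo ends, so Mateo has no further overlaps.
Elena starts before Nadia ends → Nadia and Elena overlap.
Mei starts before Nadia ends → Nadia and Mei overlap.
Mei starts before Elena ends → Elena and Mei overlap.

Declan & Mateo, Elena & Mei, Elena & Nadia, Mei & Nadia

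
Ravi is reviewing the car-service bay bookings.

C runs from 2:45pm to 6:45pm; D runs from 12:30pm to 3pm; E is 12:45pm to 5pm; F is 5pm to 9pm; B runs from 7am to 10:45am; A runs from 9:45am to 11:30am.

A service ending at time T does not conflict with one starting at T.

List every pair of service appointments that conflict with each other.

A & B, C & D, C & E, C & F, D & E

Sorted by start: B, A, D, E, C, F.
A starts before B ends → B and A overlap.
D starts after B ends, so nothing later overlaps B either.
D starts after A ends, so nothing later overlaps A either.
E starts before D ends → D and E overlap.
C starts before D ends → D and C overlap.
F starts after D ends.
C starts before E ends → E and C overlap.
F starts exactly when E ends (back-to-back, no overlap).
F starts before C ends → C and F overlap.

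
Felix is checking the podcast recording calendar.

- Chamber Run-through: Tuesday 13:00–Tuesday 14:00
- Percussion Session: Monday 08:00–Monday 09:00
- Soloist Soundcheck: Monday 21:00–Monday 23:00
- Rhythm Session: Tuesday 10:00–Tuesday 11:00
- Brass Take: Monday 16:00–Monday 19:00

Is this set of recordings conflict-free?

Yes

Sorted by start: Percussion Session, Brass Take, Soloist Soundcheck, Rhythm Session, Chamber Run-through.
Brass Take starts after Percussion Session ends — done with Percussion Session.
Soloist Soundcheck starts after Brass Take ends — done with Brass Take.
Rhythm Session starts after Soloist Soundcheck ends — done with Soloist Soundcheck.
Chamber Run-through starts after Rhythm Session ends.
Every pair is clear; the schedule has no overlaps.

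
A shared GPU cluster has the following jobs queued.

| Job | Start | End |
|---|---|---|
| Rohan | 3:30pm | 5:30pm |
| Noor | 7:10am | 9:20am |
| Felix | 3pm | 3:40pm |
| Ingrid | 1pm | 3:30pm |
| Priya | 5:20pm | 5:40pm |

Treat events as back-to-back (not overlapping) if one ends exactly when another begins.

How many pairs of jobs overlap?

3

Sorted by start: Noor, Ingrid, Felix, Rohan, Priya.
Ingrid starts after Noor ends, so Noor has no further overlaps.
Felix starts before Ingrid ends → Ingrid and Felix overlap.
Rohan starts exactly when Ingrid ends (back-to-back, no overlap), so Ingrid has no further overlaps.
Rohan starts before Felix ends → Felix and Rohan overlap.
Priya starts after Felix ends.
Priya starts before Rohan ends → Rohan and Priya overlap.
Overlapping pairs: Felix & Ingrid, Felix & Rohan, Priya & Rohan — 3 in total.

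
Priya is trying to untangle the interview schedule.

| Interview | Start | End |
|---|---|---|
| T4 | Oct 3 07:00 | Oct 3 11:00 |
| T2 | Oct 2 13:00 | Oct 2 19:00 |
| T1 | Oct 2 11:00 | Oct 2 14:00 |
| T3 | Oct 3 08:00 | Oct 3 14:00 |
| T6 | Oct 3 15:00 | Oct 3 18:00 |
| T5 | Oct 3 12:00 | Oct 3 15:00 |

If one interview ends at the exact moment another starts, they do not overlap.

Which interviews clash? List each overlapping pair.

T1 & T2, T3 & T4, T3 & T5

Sorted by start: T1, T2, T4, T3, T5, T6.
T2 starts before T1 ends → T1 and T2 overlap.
T4 starts after T1 ends, so nothing later overlaps T1 either.
T4 starts after T2 ends, so nothing later overlaps T2 either.
T3 starts before T4 ends → T4 and T3 overlap.
T5 starts after T4 ends, so nothing later overlaps T4 either.
T5 starts before T3 ends → T3 and T5 overlap.
T6 starts after T3 ends.
T6 starts exactly when T5 ends (back-to-back, no overlap).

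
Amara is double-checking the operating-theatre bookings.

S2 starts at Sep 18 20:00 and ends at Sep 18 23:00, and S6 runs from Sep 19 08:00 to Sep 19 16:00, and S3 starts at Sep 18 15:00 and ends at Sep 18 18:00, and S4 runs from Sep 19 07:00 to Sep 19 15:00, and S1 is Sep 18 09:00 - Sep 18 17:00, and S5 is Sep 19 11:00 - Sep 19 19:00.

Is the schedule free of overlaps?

No

Check each pair: they overlap iff neither finishes before the other starts.
Sorted by start: S1, S3, S2, S4, S6, S5.
S3 starts before S1 ends → S1 and S3 overlap.
That's a conflict, so the schedule is not conflict-free.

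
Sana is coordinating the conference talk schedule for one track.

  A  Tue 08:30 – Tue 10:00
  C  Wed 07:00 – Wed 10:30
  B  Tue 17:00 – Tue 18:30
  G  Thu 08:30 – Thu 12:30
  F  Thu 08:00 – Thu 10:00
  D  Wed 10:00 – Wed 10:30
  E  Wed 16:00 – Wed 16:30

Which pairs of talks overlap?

C & D, F & G

Sorted by start: A, B, C, D, E, F, G.
B starts after A ends, so nothing later overlaps A either.
C starts after B ends, so nothing later overlaps B either.
D starts before C ends → C and D overlap.
E starts after C ends, so nothing later overlaps C either.
E starts after D ends, so nothing later overlaps D either.
F starts after E ends, so nothing later overlaps E either.
G starts before F ends → F and G overlap.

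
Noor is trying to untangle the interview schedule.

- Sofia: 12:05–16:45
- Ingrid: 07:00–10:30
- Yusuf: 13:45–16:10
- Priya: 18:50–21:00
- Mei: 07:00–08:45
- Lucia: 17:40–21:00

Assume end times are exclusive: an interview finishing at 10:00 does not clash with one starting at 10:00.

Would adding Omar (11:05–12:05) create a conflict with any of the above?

No — it doesn't clash with anything

Mei: ends 08:45 at or before Omar starts 11:05 → clear.
Ingrid: ends 10:30 at or before Omar starts 11:05 → clear.
Sofia: starts 12:05 at or after Omar ends 12:05 → clear.
Yusuf: starts 13:45 at or after Omar ends 12:05 → clear.
Lucia: starts 17:40 at or after Omar ends 12:05 → clear.
Priya: starts 18:50 at or after Omar ends 12:05 → clear.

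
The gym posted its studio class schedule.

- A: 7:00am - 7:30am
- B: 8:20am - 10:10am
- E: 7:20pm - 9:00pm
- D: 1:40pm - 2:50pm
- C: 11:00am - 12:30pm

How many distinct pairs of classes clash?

Check each pair: they overlap iff neither finishes before the other starts.
Sorted by start: A, B, C, D, E.
B starts after A ends — done with A.
C starts after B ends — done with B.
D starts after C ends — done with C.
E starts after D ends.
No pair overlaps.

0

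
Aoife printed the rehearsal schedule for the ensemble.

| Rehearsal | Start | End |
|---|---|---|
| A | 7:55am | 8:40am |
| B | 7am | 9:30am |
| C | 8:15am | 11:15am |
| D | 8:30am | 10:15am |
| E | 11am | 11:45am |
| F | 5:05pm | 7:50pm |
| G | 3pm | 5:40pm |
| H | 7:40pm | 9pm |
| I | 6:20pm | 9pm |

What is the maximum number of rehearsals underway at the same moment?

Walk through starts and ends in time order (an end at T is processed before a start at T):
7am start B → 1
7:55am start A → 2
8:15am start C → 3
8:30am start D → 4
8:40am end A → 3
9:30am end B → 2
10:15am end D → 1
11am start E → 2
11:15am end C → 1
11:45am end E → 0
3pm start G → 1
5:05pm start F → 2
5:40pm end G → 1
6:20pm start I → 2
7:40pm start H → 3
7:50pm end F → 2
9pm end H → 1
9pm end I → 0
Peak is 4, at 8:30am (A, B, C, D).

4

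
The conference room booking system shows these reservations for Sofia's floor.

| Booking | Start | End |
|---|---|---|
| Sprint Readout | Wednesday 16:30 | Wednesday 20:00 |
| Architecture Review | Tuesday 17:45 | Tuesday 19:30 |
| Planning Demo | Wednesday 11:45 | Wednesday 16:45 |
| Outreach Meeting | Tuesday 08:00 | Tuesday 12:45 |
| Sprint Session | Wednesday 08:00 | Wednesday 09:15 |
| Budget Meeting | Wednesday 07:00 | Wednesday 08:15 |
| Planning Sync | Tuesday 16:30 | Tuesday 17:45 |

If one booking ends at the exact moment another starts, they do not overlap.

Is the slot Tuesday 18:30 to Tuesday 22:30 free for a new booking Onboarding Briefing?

No — it overlaps Architecture Review

Outreach Meeting: ends Tuesday 12:45 at or before Onboarding Briefing starts Tuesday 18:30 → clear.
Planning Sync: ends Tuesday 17:45 at or before Onboarding Briefing starts Tuesday 18:30 → clear.
Architecture Review: starts Tuesday 17:45 before Onboarding Briefing ends Tuesday 22:30, and ends Tuesday 19:30 after Onboarding Briefing starts Tuesday 18:30 → overlap.
Budget Meeting: starts Wednesday 07:00 at or after Onboarding Briefing ends Tuesday 22:30 → clear.
Sprint Session: starts Wednesday 08:00 at or after Onboarding Briefing ends Tuesday 22:30 → clear.
Planning Demo: starts Wednesday 11:45 at or after Onboarding Briefing ends Tuesday 22:30 → clear.
Sprint Readout: starts Wednesday 16:30 at or after Onboarding Briefing ends Tuesday 22:30 → clear.
Onboarding Briefing overlaps Architecture Review.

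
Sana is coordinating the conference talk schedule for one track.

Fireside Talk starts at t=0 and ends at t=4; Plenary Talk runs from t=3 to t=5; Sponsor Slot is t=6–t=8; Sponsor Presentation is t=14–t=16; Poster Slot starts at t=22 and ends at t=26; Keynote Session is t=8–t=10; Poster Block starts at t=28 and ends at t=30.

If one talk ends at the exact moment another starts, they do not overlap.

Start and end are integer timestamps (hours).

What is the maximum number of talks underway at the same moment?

Walk through starts and ends in time order (an end at T is processed before a start at T):
t=0 start Fireside Talk → 1
t=3 start Plenary Talk → 2
t=4 end Fireside Talk → 1
t=5 end Plenary Talk → 0
t=6 start Sponsor Slot → 1
t=8 end Sponsor Slot → 0
t=8 start Keynote Session → 1
t=10 end Keynote Session → 0
t=14 start Sponsor Presentation → 1
t=16 end Sponsor Presentation → 0
t=22 start Poster Slot → 1
t=26 end Poster Slot → 0
t=28 start Poster Block → 1
t=30 end Poster Block → 0
Peak is 2, at t=3 (Fireside Talk, Plenary Talk).

2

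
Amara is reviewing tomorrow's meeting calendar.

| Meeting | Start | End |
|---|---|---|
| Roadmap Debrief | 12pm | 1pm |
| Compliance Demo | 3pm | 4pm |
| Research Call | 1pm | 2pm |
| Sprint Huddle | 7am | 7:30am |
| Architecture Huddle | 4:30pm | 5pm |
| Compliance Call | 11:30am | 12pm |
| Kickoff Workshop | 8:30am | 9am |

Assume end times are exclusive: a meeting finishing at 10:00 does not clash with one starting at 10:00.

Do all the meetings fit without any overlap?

Two intervals overlap when each starts before the other ends.
Sorted by start: Sprint Huddle, Kickoff Workshop, Compliance Call, Roadmap Debrief, Research Call, Compliance Demo, Architecture Huddle.
Kickoff Workshop starts after Sprint Huddle ends, so nothing later overlaps Sprint Huddle either.
Compliance Call starts after Kickoff Workshop ends, so nothing later overlaps Kickoff Workshop either.
Roadmap Debrief starts exactly when Compliance Call ends (back-to-back, no overlap), so nothing later overlaps Compliance Call either.
Research Call starts exactly when Roadmap Debrief ends (back-to-back, no overlap), so nothing later overlaps Roadmap Debrief either.
Compliance Demo starts after Research Call ends, so nothing later overlaps Research Call either.
Architecture Huddle starts after Compliance Demo ends.
Every pair is clear; the schedule has no overlaps.

Yes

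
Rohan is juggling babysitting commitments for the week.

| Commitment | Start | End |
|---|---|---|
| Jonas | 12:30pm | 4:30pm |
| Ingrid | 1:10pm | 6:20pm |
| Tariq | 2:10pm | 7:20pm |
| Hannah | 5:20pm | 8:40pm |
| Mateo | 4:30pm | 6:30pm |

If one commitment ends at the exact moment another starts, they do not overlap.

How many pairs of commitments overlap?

Sorted by start: Jonas, Ingrid, Tariq, Mateo, Hannah.
Ingrid starts before Jonas ends → Jonas and Ingrid overlap.
Tariq starts before Jonas ends → Jonas and Tariq overlap.
Mateo starts exactly when Jonas ends (back-to-back, no overlap), so Jonas has no further overlaps.
Tariq starts before Ingrid ends → Ingrid and Tariq overlap.
Mateo starts before Ingrid ends → Ingrid and Mateo overlap.
Hannah starts before Ingrid ends → Ingrid and Hannah overlap.
Mateo starts before Tariq ends → Tariq and Mateo overlap.
Hannah starts before Tariq ends → Tariq and Hannah overlap.
Hannah starts before Mateo ends → Mateo and Hannah overlap.
Overlapping pairs: Hannah & Ingrid, Hannah & Mateo, Hannah & Tariq, Ingrid & Jonas, Ingrid & Mateo, Ingrid & Tariq, Jonas & Tariq, Mateo & Tariq — 8 in total.

8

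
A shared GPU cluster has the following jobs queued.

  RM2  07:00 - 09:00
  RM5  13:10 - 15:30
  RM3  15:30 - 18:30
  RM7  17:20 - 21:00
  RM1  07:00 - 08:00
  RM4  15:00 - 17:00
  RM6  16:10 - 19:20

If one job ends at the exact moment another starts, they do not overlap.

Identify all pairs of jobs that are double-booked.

RM1 & RM2, RM3 & RM4, RM3 & RM6, RM3 & RM7, RM4 & RM5, RM4 & RM6, RM6 & RM7

Sorted by start: RM1, RM2, RM5, RM4, RM3, RM6, RM7.
RM2 starts before RM1 ends → RM1 and RM2 overlap.
RM5 starts after RM1 ends — done with RM1.
RM5 starts after RM2 ends — done with RM2.
RM4 starts before RM5 ends → RM5 and RM4 overlap.
RM3 starts exactly when RM5 ends (back-to-back, no overlap) — done with RM5.
RM3 starts before RM4 ends → RM4 and RM3 overlap.
RM6 starts before RM4 ends → RM4 and RM6 overlap.
RM7 starts after RM4 ends.
RM6 starts before RM3 ends → RM3 and RM6 overlap.
RM7 starts before RM3 ends → RM3 and RM7 overlap.
RM7 starts before RM6 ends → RM6 and RM7 overlap.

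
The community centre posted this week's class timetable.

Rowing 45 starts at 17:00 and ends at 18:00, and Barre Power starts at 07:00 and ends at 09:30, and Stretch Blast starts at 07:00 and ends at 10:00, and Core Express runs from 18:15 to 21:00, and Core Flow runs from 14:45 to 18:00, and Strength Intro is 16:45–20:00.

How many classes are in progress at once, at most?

3

Sweep the timeline, counting +1 at each start and −1 at each end (ends before starts at a tie):
07:00 start Barre Power → 1
07:00 start Stretch Blast → 2
09:30 end Barre Power → 1
10:00 end Stretch Blast → 0
14:45 start Core Flow → 1
16:45 start Strength Intro → 2
17:00 start Rowing 45 → 3
18:00 end Core Flow → 2
18:00 end Rowing 45 → 1
18:15 start Core Express → 2
20:00 end Strength Intro → 1
21:00 end Core Express → 0
Peak is 3, at 17:00 (Core Flow, Rowing 45, Strength Intro).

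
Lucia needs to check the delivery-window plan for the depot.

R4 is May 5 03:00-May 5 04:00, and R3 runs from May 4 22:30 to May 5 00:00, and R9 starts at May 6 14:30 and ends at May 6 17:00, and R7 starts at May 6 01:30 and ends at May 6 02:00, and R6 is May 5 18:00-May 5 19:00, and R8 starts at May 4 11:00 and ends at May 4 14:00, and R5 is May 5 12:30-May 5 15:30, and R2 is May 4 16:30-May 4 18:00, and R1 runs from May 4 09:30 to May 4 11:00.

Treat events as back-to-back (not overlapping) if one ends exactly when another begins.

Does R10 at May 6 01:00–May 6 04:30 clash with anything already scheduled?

Yes — it overlaps R7

R1: ends May 4 11:00 at or before R10 starts May 6 01:00 → clear.
R8: ends May 4 14:00 at or before R10 starts May 6 01:00 → clear.
R2: ends May 4 18:00 at or before R10 starts May 6 01:00 → clear.
R3: ends May 5 00:00 at or before R10 starts May 6 01:00 → clear.
R4: ends May 5 04:00 at or before R10 starts May 6 01:00 → clear.
R5: ends May 5 15:30 at or before R10 starts May 6 01:00 → clear.
R6: ends May 5 19:00 at or before R10 starts May 6 01:00 → clear.
R7: starts May 6 01:30 before R10 ends May 6 04:30, and ends May 6 02:00 after R10 starts May 6 01:00 → overlap.
R9: starts May 6 14:30 at or after R10 ends May 6 04:30 → clear.
R10 overlaps R7.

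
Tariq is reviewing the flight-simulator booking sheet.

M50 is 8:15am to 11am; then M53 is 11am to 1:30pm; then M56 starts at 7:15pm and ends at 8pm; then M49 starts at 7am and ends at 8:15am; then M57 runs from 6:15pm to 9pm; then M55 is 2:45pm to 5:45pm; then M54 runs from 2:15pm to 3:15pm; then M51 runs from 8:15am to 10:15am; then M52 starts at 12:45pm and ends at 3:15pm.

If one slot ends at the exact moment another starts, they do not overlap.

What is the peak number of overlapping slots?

Sweep the timeline, counting +1 at each start and −1 at each end (ends before starts at a tie):
7am start M49 → 1
8:15am end M49 → 0
8:15am start M50 → 1
8:15am start M51 → 2
10:15am end M51 → 1
11am end M50 → 0
11am start M53 → 1
12:45pm start M52 → 2
1:30pm end M53 → 1
2:15pm start M54 → 2
2:45pm start M55 → 3
3:15pm end M52 → 2
3:15pm end M54 → 1
5:45pm end M55 → 0
6:15pm start M57 → 1
7:15pm start M56 → 2
8pm end M56 → 1
9pm end M57 → 0
Peak is 3, at 2:45pm (M52, M54, M55).

3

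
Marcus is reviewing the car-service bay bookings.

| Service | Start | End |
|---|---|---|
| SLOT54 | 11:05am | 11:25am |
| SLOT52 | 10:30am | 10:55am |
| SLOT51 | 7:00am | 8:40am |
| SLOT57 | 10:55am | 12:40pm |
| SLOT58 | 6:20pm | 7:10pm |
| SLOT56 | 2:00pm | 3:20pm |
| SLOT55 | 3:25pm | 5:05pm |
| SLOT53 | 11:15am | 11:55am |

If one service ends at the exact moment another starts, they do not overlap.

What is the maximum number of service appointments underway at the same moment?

Walk through starts and ends in time order (an end at T is processed before a start at T):
7:00am start SLOT51 → 1
8:40am end SLOT51 → 0
10:30am start SLOT52 → 1
10:55am end SLOT52 → 0
10:55am start SLOT57 → 1
11:05am start SLOT54 → 2
11:15am start SLOT53 → 3
11:25am end SLOT54 → 2
11:55am end SLOT53 → 1
12:40pm end SLOT57 → 0
2:00pm start SLOT56 → 1
3:20pm end SLOT56 → 0
3:25pm start SLOT55 → 1
5:05pm end SLOT55 → 0
6:20pm start SLOT58 → 1
7:10pm end SLOT58 → 0
Peak is 3, at 11:15am (SLOT53, SLOT54, SLOT57).

3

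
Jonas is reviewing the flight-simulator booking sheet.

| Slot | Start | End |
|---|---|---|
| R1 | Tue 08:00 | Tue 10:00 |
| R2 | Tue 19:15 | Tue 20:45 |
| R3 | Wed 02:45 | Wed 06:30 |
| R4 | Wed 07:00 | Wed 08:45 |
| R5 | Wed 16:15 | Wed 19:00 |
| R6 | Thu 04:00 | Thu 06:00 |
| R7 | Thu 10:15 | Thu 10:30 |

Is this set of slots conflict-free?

Two intervals overlap when each starts before the other ends.
Sorted by start: R1, R2, R3, R4, R5, R6, R7.
R2 starts after R1 ends, so R1 has no further overlaps.
R3 starts after R2 ends, so R2 has no further overlaps.
R4 starts after R3 ends, so R3 has no further overlaps.
R5 starts after R4 ends, so R4 has no further overlaps.
R6 starts after R5 ends, so R5 has no further overlaps.
R7 starts after R6 ends.
Every pair is clear; the schedule has no overlaps.

Yes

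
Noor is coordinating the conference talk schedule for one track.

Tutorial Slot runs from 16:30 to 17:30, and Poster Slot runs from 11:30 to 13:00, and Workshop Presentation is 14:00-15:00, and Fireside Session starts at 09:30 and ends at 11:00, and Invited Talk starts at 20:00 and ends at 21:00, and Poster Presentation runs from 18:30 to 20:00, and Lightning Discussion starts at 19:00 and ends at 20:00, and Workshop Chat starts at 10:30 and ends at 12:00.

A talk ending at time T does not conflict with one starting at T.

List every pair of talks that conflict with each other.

Sorted by start: Fireside Session, Workshop Chat, Poster Slot, Workshop Presentation, Tutorial Slot, Poster Presentation, Lightning Discussion, Invited Talk.
Workshop Chat starts before Fireside Session ends → Fireside Session and Workshop Chat overlap.
Poster Slot starts after Fireside Session ends — done with Fireside Session.
Poster Slot starts before Workshop Chat ends → Workshop Chat and Poster Slot overlap.
Workshop Presentation starts after Workshop Chat ends — done with Workshop Chat.
Workshop Presentation starts after Poster Slot ends — done with Poster Slot.
Tutorial Slot starts after Workshop Presentation ends — done with Workshop Presentation.
Poster Presentation starts after Tutorial Slot ends — done with Tutorial Slot.
Lightning Discussion starts before Poster Presentation ends → Poster Presentation and Lightning Discussion overlap.
Invited Talk starts exactly when Poster Presentation ends (back-to-back, no overlap).
Invited Talk starts exactly when Lightning Discussion ends (back-to-back, no overlap).

Fireside Session & Workshop Chat, Lightning Discussion & Poster Presentation, Poster Slot & Workshop Chat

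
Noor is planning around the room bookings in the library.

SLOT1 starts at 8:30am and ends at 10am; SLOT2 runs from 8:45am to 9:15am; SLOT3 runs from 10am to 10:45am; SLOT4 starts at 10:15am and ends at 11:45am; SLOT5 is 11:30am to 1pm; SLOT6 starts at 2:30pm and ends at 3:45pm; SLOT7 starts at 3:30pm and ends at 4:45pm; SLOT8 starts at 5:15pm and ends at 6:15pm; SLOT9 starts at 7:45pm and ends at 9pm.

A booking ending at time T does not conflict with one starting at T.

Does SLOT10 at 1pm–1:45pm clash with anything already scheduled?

SLOT1: ends 10am at or before SLOT10 starts 1pm → clear.
SLOT2: ends 9:15am at or before SLOT10 starts 1pm → clear.
SLOT3: ends 10:45am at or before SLOT10 starts 1pm → clear.
SLOT4: ends 11:45am at or before SLOT10 starts 1pm → clear.
SLOT5: ends 1pm at or before SLOT10 starts 1pm → clear.
SLOT6: starts 2:30pm at or after SLOT10 ends 1:45pm → clear.
SLOT7: starts 3:30pm at or after SLOT10 ends 1:45pm → clear.
SLOT8: starts 5:15pm at or after SLOT10 ends 1:45pm → clear.
SLOT9: starts 7:45pm at or after SLOT10 ends 1:45pm → clear.

No — it doesn't clash with anything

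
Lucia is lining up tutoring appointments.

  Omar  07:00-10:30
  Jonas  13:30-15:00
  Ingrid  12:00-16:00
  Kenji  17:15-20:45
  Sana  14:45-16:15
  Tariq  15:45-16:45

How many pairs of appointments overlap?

5

Sorted by start: Omar, Ingrid, Jonas, Sana, Tariq, Kenji.
Ingrid starts after Omar ends — done with Omar.
Jonas starts before Ingrid ends → Ingrid and Jonas overlap.
Sana starts before Ingrid ends → Ingrid and Sana overlap.
Tariq starts before Ingrid ends → Ingrid and Tariq overlap.
Kenji starts after Ingrid ends.
Sana starts before Jonas ends → Jonas and Sana overlap.
Tariq starts after Jonas ends — done with Jonas.
Tariq starts before Sana ends → Sana and Tariq overlap.
Kenji starts after Sana ends.
Kenji starts after Tariq ends.
Overlapping pairs: Ingrid & Jonas, Ingrid & Sana, Ingrid & Tariq, Jonas & Sana, Sana & Tariq — 5 in total.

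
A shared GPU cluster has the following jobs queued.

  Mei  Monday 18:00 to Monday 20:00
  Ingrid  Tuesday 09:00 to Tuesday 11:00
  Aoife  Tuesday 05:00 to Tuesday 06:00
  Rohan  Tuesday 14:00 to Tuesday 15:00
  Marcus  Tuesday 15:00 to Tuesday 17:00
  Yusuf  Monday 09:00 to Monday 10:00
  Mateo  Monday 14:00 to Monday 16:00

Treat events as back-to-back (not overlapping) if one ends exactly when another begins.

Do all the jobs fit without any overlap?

Check each pair: they overlap iff neither finishes before the other starts.
Sorted by start: Yusuf, Mateo, Mei, Aoife, Ingrid, Rohan, Marcus.
Mateo starts after Yusuf ends; Yusuf is clear from here.
Mei starts after Mateo ends; Mateo is clear from here.
Aoife starts after Mei ends; Mei is clear from here.
Ingrid starts after Aoife ends; Aoife is clear from here.
Rohan starts after Ingrid ends; Ingrid is clear from here.
Marcus starts exactly when Rohan ends (back-to-back, no overlap).
Every pair is clear; the schedule has no overlaps.

Yes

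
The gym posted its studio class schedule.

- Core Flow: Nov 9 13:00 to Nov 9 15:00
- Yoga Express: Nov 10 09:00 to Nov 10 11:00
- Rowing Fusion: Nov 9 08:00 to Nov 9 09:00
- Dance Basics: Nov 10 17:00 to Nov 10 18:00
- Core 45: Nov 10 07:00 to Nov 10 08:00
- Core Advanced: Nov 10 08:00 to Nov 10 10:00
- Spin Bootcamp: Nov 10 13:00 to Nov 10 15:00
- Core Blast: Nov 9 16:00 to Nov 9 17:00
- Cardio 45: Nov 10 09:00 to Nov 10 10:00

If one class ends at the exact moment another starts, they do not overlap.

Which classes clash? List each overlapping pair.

Cardio 45 & Core Advanced, Cardio 45 & Yoga Express, Core Advanced & Yoga Express

Sorted by start: Rowing Fusion, Core Flow, Core Blast, Core 45, Core Advanced, Cardio 45, Yoga Express, Spin Bootcamp, Dance Basics.
Core Flow starts after Rowing Fusion ends; Rowing Fusion is clear from here.
Core Blast starts after Core Flow ends; Core Flow is clear from here.
Core 45 starts after Core Blast ends; Core Blast is clear from here.
Core Advanced starts exactly when Core 45 ends (back-to-back, no overlap); Core 45 is clear from here.
Cardio 45 starts before Core Advanced ends → Core Advanced and Cardio 45 overlap.
Yoga Express starts before Core Advanced ends → Core Advanced and Yoga Express overlap.
Spin Bootcamp starts after Core Advanced ends; Core Advanced is clear from here.
Yoga Express starts before Cardio 45 ends → Cardio 45 and Yoga Express overlap.
Spin Bootcamp starts after Cardio 45 ends; Cardio 45 is clear from here.
Spin Bootcamp starts after Yoga Express ends; Yoga Express is clear from here.
Dance Basics starts after Spin Bootcamp ends.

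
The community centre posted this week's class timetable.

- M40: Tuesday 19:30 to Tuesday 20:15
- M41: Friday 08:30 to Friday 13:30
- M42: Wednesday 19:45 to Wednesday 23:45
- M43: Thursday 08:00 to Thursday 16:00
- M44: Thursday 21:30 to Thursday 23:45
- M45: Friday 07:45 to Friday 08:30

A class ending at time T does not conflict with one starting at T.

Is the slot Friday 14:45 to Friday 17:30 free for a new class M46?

Yes — the slot is free

M40: ends Tuesday 20:15 at or before M46 starts Friday 14:45 → clear.
M42: ends Wednesday 23:45 at or before M46 starts Friday 14:45 → clear.
M43: ends Thursday 16:00 at or before M46 starts Friday 14:45 → clear.
M44: ends Thursday 23:45 at or before M46 starts Friday 14:45 → clear.
M45: ends Friday 08:30 at or before M46 starts Friday 14:45 → clear.
M41: ends Friday 13:30 at or before M46 starts Friday 14:45 → clear.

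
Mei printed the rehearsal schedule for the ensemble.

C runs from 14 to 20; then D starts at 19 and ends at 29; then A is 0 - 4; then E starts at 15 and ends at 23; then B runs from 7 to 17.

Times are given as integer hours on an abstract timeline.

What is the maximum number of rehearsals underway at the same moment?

Sweep the timeline, counting +1 at each start and −1 at each end (ends before starts at a tie):
0 start A → 1
4 end A → 0
7 start B → 1
14 start C → 2
15 start E → 3
17 end B → 2
19 start D → 3
20 end C → 2
23 end E → 1
29 end D → 0
Peak is 3, at 15 (B, C, E).

3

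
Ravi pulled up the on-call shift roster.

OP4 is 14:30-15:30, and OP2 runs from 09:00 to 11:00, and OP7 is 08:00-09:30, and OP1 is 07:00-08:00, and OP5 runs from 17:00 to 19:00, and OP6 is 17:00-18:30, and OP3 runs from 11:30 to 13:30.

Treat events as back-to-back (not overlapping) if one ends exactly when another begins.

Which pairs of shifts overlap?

OP2 & OP7, OP5 & OP6

Sorted by start: OP1, OP7, OP2, OP3, OP4, OP5, OP6.
OP7 starts exactly when OP1 ends (back-to-back, no overlap), so nothing later overlaps OP1 either.
OP2 starts before OP7 ends → OP7 and OP2 overlap.
OP3 starts after OP7 ends, so nothing later overlaps OP7 either.
OP3 starts after OP2 ends, so nothing later overlaps OP2 either.
OP4 starts after OP3 ends, so nothing later overlaps OP3 either.
OP5 starts after OP4 ends, so nothing later overlaps OP4 either.
OP6 starts before OP5 ends → OP5 and OP6 overlap.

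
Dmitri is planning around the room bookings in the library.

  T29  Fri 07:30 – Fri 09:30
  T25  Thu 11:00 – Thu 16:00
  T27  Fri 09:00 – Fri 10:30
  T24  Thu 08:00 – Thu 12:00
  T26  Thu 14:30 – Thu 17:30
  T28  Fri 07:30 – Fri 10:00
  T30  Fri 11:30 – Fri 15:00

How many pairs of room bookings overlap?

Sorted by start: T24, T25, T26, T28, T29, T27, T30.
T25 starts before T24 ends → T24 and T25 overlap.
T26 starts after T24 ends; T24 is clear from here.
T26 starts before T25 ends → T25 and T26 overlap.
T28 starts after T25 ends; T25 is clear from here.
T28 starts after T26 ends; T26 is clear from here.
T29 starts before T28 ends → T28 and T29 overlap.
T27 starts before T28 ends → T28 and T27 overlap.
T30 starts after T28 ends.
T27 starts before T29 ends → T29 and T27 overlap.
T30 starts after T29 ends.
T30 starts after T27 ends.
Overlapping pairs: T24 & T25, T25 & T26, T27 & T28, T27 & T29, T28 & T29 — 5 in total.

5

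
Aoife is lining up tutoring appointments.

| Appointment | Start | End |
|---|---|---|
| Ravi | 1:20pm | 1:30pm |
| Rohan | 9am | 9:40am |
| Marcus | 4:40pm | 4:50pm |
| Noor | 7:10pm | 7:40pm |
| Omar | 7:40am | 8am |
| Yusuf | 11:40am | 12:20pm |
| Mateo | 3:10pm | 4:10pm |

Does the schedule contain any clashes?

Sorted by start: Omar, Rohan, Yusuf, Ravi, Mateo, Marcus, Noor.
Rohan starts after Omar ends — done with Omar.
Yusuf starts after Rohan ends — done with Rohan.
Ravi starts after Yusuf ends — done with Yusuf.
Mateo starts after Ravi ends — done with Ravi.
Marcus starts after Mateo ends — done with Mateo.
Noor starts after Marcus ends.
Every pair is clear; the schedule has no overlaps.

No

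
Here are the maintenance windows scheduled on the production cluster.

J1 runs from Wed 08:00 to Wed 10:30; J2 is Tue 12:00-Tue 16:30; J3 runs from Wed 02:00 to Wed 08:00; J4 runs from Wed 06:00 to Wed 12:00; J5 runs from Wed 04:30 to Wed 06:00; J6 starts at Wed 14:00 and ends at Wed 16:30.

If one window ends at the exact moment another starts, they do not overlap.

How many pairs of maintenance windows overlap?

3

Sorted by start: J2, J3, J5, J4, J1, J6.
J3 starts after J2 ends; J2 is clear from here.
J5 starts before J3 ends → J3 and J5 overlap.
J4 starts before J3 ends → J3 and J4 overlap.
J1 starts exactly when J3 ends (back-to-back, no overlap); J3 is clear from here.
J4 starts exactly when J5 ends (back-to-back, no overlap); J5 is clear from here.
J1 starts before J4 ends → J4 and J1 overlap.
J6 starts after J4 ends.
J6 starts after J1 ends.
Overlapping pairs: J1 & J4, J3 & J4, J3 & J5 — 3 in total.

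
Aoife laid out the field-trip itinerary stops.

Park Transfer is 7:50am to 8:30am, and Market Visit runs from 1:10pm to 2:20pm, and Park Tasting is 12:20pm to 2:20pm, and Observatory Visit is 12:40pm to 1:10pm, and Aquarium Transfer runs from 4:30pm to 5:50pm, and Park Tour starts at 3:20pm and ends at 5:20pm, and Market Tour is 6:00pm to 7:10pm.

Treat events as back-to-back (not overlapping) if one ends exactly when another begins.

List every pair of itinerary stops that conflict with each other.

Aquarium Transfer & Park Tour, Market Visit & Park Tasting, Observatory Visit & Park Tasting

Two intervals overlap when each starts before the other ends.
Sorted by start: Park Transfer, Park Tasting, Observatory Visit, Market Visit, Park Tour, Aquarium Transfer, Market Tour.
Park Tasting starts after Park Transfer ends — done with Park Transfer.
Observatory Visit starts before Park Tasting ends → Park Tasting and Observatory Visit overlap.
Market Visit starts before Park Tasting ends → Park Tasting and Market Visit overlap.
Park Tour starts after Park Tasting ends — done with Park Tasting.
Market Visit starts exactly when Observatory Visit ends (back-to-back, no overlap) — done with Observatory Visit.
Park Tour starts after Market Visit ends — done with Market Visit.
Aquarium Transfer starts before Park Tour ends → Park Tour and Aquarium Transfer overlap.
Market Tour starts after Park Tour ends.
Market Tour starts after Aquarium Transfer ends.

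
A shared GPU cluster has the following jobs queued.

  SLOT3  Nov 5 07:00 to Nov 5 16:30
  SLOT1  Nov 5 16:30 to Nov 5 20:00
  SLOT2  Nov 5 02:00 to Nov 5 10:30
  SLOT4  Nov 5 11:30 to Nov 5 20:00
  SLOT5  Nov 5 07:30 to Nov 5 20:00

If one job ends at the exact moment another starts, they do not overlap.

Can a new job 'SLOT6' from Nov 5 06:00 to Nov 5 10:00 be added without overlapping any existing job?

SLOT2: starts Nov 5 02:00 before SLOT6 ends Nov 5 10:00, and ends Nov 5 10:30 after SLOT6 starts Nov 5 06:00 → overlap.
SLOT3: starts Nov 5 07:00 before SLOT6 ends Nov 5 10:00, and ends Nov 5 16:30 after SLOT6 starts Nov 5 06:00 → overlap.
SLOT5: starts Nov 5 07:30 before SLOT6 ends Nov 5 10:00, and ends Nov 5 20:00 after SLOT6 starts Nov 5 06:00 → overlap.
SLOT4: starts Nov 5 11:30 at or after SLOT6 ends Nov 5 10:00 → clear.
SLOT1: starts Nov 5 16:30 at or after SLOT6 ends Nov 5 10:00 → clear.
SLOT6 overlaps SLOT2, SLOT3, SLOT5.

No — it overlaps SLOT2, SLOT3, SLOT5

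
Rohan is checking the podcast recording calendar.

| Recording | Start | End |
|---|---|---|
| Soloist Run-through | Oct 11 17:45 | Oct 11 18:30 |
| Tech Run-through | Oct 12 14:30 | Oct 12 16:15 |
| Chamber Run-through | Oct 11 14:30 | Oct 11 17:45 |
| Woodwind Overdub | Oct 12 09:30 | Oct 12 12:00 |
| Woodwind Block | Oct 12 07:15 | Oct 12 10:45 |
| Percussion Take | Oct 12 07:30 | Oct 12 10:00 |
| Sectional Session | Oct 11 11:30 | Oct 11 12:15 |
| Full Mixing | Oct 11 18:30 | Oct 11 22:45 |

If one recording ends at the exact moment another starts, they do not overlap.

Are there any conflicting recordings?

Sorted by start: Sectional Session, Chamber Run-through, Soloist Run-through, Full Mixing, Woodwind Block, Percussion Take, Woodwind Overdub, Tech Run-through.
Chamber Run-through starts after Sectional Session ends, so Sectional Session has no further overlaps.
Soloist Run-through starts exactly when Chamber Run-through ends (back-to-back, no overlap), so Chamber Run-through has no further overlaps.
Full Mixing starts exactly when Soloist Run-through ends (back-to-back, no overlap), so Soloist Run-through has no further overlaps.
Woodwind Block starts after Full Mixing ends, so Full Mixing has no further overlaps.
Percussion Take starts before Woodwind Block ends → Woodwind Block and Percussion Take overlap.
That's a conflict, so the schedule is not conflict-free.

Yes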